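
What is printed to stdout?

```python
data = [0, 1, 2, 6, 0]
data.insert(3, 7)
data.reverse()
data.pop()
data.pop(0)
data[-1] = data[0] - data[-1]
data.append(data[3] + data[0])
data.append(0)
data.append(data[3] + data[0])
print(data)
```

[6, 7, 2, 5, 11, 0, 11]

insert 7 at 3 → [0, 1, 2, 7, 6, 0]
reverse → [0, 6, 7, 2, 1, 0]
pop() removes 0 → [0, 6, 7, 2, 1]
pop(0) removes 0 → [6, 7, 2, 1]
data[-1] = data[0]-data[-1] = 6-1 = 5 → [6, 7, 2, 5]
append data[3]+data[0] = 5+6 = 11 → [6, 7, 2, 5, 11]
append 0 → [6, 7, 2, 5, 11, 0]
append data[3]+data[0] = 5+6 = 11 → [6, 7, 2, 5, 11, 0, 11]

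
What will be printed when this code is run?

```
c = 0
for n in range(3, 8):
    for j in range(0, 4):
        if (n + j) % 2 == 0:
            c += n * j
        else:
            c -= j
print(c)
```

n=3,j=0: odd sum, c = 0-0 = 0
n=3,j=1: even sum, c = 0+3 = 3
n=3,j=2: odd sum, c = 3-2 = 1
n=3,j=3: even sum, c = 1+9 = 10
n=4,j=0: even sum, c = 10+0 = 10
n=4,j=1: odd sum, c = 10-1 = 9
n=4,j=2: even sum, c = 9+8 = 17
n=4,j=3: odd sum, c = 17-3 = 14
n=5,j=0: odd sum, c = 14-0 = 14
n=5,j=1: even sum, c = 14+5 = 19
n=5,j=2: odd sum, c = 19-2 = 17
n=5,j=3: even sum, c = 17+15 = 32
n=6,j=0: even sum, c = 32+0 = 32
n=6,j=1: odd sum, c = 32-1 = 31
n=6,j=2: even sum, c = 31+12 = 43
n=6,j=3: odd sum, c = 43-3 = 40
n=7,j=0: odd sum, c = 40-0 = 40
n=7,j=1: even sum, c = 40+7 = 47
n=7,j=2: odd sum, c = 47-2 = 45
n=7,j=3: even sum, c = 45+21 = 66

66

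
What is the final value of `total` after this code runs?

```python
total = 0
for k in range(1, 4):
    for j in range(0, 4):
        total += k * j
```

36

k=1,j=0: total = 0+0 = 0
k=1,j=1: total = 0+1 = 1
k=1,j=2: total = 1+2 = 3
k=1,j=3: total = 3+3 = 6
k=2,j=0: total = 6+0 = 6
k=2,j=1: total = 6+2 = 8
k=2,j=2: total = 8+4 = 12
k=2,j=3: total = 12+6 = 18
k=3,j=0: total = 18+0 = 18
k=3,j=1: total = 18+3 = 21
k=3,j=2: total = 21+6 = 27
k=3,j=3: total = 27+9 = 36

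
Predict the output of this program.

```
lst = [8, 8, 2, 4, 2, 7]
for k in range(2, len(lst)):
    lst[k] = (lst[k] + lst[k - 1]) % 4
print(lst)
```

k=2: lst[2] = (2+8)%4 = 2 → [8, 8, 2, 4, 2, 7]
k=3: lst[3] = (4+2)%4 = 2 → [8, 8, 2, 2, 2, 7]
k=4: lst[4] = (2+2)%4 = 0 → [8, 8, 2, 2, 0, 7]
k=5: lst[5] = (7+0)%4 = 3 → [8, 8, 2, 2, 0, 3]

[8, 8, 2, 2, 0, 3]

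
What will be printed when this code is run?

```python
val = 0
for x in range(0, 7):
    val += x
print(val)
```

x=0: val = 0+0 = 0
x=1: val = 0+1 = 1
x=2: val = 1+2 = 3
x=3: val = 3+3 = 6
x=4: val = 6+4 = 10
x=5: val = 10+5 = 15
x=6: val = 15+6 = 21

21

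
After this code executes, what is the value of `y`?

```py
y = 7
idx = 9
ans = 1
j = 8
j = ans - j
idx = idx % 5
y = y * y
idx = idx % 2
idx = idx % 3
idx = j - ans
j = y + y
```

49

j = 1-8 = -7
idx = 9%5 = 4
y = 7*7 = 49
idx = 4%2 = 0
idx = 0%3 = 0
idx = (-7)-1 = -8
j = 49+49 = 98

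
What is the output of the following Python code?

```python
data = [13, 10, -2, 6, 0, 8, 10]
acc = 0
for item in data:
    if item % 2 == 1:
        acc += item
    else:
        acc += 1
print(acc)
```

item=13: odd, acc = 0+13 = 13
item=10: not odd, acc = 13+1 = 14
item=-2: not odd, acc = 14+1 = 15
item=6: not odd, acc = 15+1 = 16
item=0: not odd, acc = 16+1 = 17
item=8: not odd, acc = 17+1 = 18
item=10: not odd, acc = 18+1 = 19

19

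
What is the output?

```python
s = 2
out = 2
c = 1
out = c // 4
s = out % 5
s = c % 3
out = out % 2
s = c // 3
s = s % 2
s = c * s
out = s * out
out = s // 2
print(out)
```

out = 1//4 = 0
s = 0%5 = 0
s = 1%3 = 1
out = 0%2 = 0
s = 1//3 = 0
s = 0%2 = 0
s = 1*0 = 0
out = 0*0 = 0
out = 0//2 = 0

0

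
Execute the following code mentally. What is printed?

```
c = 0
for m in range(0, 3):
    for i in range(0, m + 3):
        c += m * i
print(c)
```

26

m=0,i=0: c = 0+0 = 0
m=0,i=1: c = 0+0 = 0
m=0,i=2: c = 0+0 = 0
m=1,i=0: c = 0+0 = 0
m=1,i=1: c = 0+1 = 1
m=1,i=2: c = 1+2 = 3
m=1,i=3: c = 3+3 = 6
m=2,i=0: c = 6+0 = 6
m=2,i=1: c = 6+2 = 8
m=2,i=2: c = 8+4 = 12
m=2,i=3: c = 12+6 = 18
m=2,i=4: c = 18+8 = 26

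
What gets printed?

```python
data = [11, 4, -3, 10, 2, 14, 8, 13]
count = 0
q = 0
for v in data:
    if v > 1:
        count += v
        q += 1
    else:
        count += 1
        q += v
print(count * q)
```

252

v=11: >1, count = 0+11 = 11; q=1
v=4: >1, count = 11+4 = 15; q=2
v=-3: not >1, count = 15+1 = 16; q=-1
v=10: >1, count = 16+10 = 26; q=0
v=2: >1, count = 26+2 = 28; q=1
v=14: >1, count = 28+14 = 42; q=2
v=8: >1, count = 42+8 = 50; q=3
v=13: >1, count = 50+13 = 63; q=4
count*q = 63*4 = 252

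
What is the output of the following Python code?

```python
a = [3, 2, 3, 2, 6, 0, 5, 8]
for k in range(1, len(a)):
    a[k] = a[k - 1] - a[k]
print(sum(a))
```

k=1: a[1] = 3-2 = 1 → [3, 1, 3, 2, 6, 0, 5, 8]
k=2: a[2] = 1-3 = -2 → [3, 1, -2, 2, 6, 0, 5, 8]
k=3: a[3] = (-2)-2 = -4 → [3, 1, -2, -4, 6, 0, 5, 8]
k=4: a[4] = (-4)-6 = -10 → [3, 1, -2, -4, -10, 0, 5, 8]
k=5: a[5] = (-10)-0 = -10 → [3, 1, -2, -4, -10, -10, 5, 8]
k=6: a[6] = (-10)-5 = -15 → [3, 1, -2, -4, -10, -10, -15, 8]
k=7: a[7] = (-15)-8 = -23 → [3, 1, -2, -4, -10, -10, -15, -23]
sum = -60

-60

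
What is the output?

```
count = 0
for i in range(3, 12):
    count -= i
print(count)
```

-63

i=3: count = 0-3 = -3
i=4: count = (-3)-4 = -7
i=5: count = (-7)-5 = -12
i=6: count = (-12)-6 = -18
i=7: count = (-18)-7 = -25
i=8: count = (-25)-8 = -33
i=9: count = (-33)-9 = -42
i=10: count = (-42)-10 = -52
i=11: count = (-52)-11 = -63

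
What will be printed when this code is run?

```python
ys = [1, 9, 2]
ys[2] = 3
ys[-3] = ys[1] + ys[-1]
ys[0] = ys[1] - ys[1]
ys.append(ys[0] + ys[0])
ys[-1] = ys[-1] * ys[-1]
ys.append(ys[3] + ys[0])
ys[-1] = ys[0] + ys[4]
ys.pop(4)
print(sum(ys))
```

ys[2] = 3 → [1, 9, 3]
ys[-3] = ys[1]+ys[-1] = 9+3 = 12 → [12, 9, 3]
ys[0] = ys[1]-ys[1] = 9-9 = 0 → [0, 9, 3]
append ys[0]+ys[0] = 0+0 = 0 → [0, 9, 3, 0]
ys[-1] = ys[-1]*ys[-1] = 0*0 = 0 → [0, 9, 3, 0]
append ys[3]+ys[0] = 0+0 = 0 → [0, 9, 3, 0, 0]
ys[-1] = ys[0]+ys[4] = 0+0 = 0 → [0, 9, 3, 0, 0]
pop(4) removes 0 → [0, 9, 3, 0]
sum = 12

12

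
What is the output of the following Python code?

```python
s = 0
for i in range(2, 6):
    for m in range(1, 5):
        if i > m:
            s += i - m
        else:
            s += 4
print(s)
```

44

i=2,m=1: 2>1, s = 0+1 = 1
i=2,m=2: not 2>2, s = 1+4 = 5
i=2,m=3: not 2>3, s = 5+4 = 9
i=2,m=4: not 2>4, s = 9+4 = 13
i=3,m=1: 3>1, s = 13+2 = 15
i=3,m=2: 3>2, s = 15+1 = 16
i=3,m=3: not 3>3, s = 16+4 = 20
i=3,m=4: not 3>4, s = 20+4 = 24
i=4,m=1: 4>1, s = 24+3 = 27
i=4,m=2: 4>2, s = 27+2 = 29
i=4,m=3: 4>3, s = 29+1 = 30
i=4,m=4: not 4>4, s = 30+4 = 34
i=5,m=1: 5>1, s = 34+4 = 38
i=5,m=2: 5>2, s = 38+3 = 41
i=5,m=3: 5>3, s = 41+2 = 43
i=5,m=4: 5>4, s = 43+1 = 44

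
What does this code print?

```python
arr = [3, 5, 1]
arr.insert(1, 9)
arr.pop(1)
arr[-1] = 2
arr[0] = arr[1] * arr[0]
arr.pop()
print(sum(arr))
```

20

insert 9 at 1 → [3, 9, 5, 1]
pop(1) removes 9 → [3, 5, 1]
arr[-1] = 2 → [3, 5, 2]
arr[0] = arr[1]*arr[0] = 5*3 = 15 → [15, 5, 2]
pop() removes 2 → [15, 5]
sum = 20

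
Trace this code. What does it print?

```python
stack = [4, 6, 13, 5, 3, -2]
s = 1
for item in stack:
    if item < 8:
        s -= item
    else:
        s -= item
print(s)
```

-28

item=4: <8, s = 1-4 = -3
item=6: <8, s = (-3)-6 = -9
item=13: not <8, s = (-9)-13 = -22
item=5: <8, s = (-22)-5 = -27
item=3: <8, s = (-27)-3 = -30
item=-2: <8, s = (-30)-(-2) = -28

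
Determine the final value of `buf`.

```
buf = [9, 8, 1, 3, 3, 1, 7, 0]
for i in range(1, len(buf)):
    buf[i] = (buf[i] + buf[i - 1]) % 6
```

[9, 5, 0, 3, 0, 1, 2, 2]

i=1: buf[1] = (8+9)%6 = 5 → [9, 5, 1, 3, 3, 1, 7, 0]
i=2: buf[2] = (1+5)%6 = 0 → [9, 5, 0, 3, 3, 1, 7, 0]
i=3: buf[3] = (3+0)%6 = 3 → [9, 5, 0, 3, 3, 1, 7, 0]
i=4: buf[4] = (3+3)%6 = 0 → [9, 5, 0, 3, 0, 1, 7, 0]
i=5: buf[5] = (1+0)%6 = 1 → [9, 5, 0, 3, 0, 1, 7, 0]
i=6: buf[6] = (7+1)%6 = 2 → [9, 5, 0, 3, 0, 1, 2, 0]
i=7: buf[7] = (0+2)%6 = 2 → [9, 5, 0, 3, 0, 1, 2, 2]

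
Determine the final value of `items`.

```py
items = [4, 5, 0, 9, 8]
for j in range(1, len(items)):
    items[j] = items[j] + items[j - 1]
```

j=1: items[1] = 5+4 = 9 → [4, 9, 0, 9, 8]
j=2: items[2] = 0+9 = 9 → [4, 9, 9, 9, 8]
j=3: items[3] = 9+9 = 18 → [4, 9, 9, 18, 8]
j=4: items[4] = 8+18 = 26 → [4, 9, 9, 18, 26]

[4, 9, 9, 18, 26]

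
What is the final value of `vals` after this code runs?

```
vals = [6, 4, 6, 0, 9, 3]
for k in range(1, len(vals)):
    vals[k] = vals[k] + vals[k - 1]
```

k=1: vals[1] = 4+6 = 10 → [6, 10, 6, 0, 9, 3]
k=2: vals[2] = 6+10 = 16 → [6, 10, 16, 0, 9, 3]
k=3: vals[3] = 0+16 = 16 → [6, 10, 16, 16, 9, 3]
k=4: vals[4] = 9+16 = 25 → [6, 10, 16, 16, 25, 3]
k=5: vals[5] = 3+25 = 28 → [6, 10, 16, 16, 25, 28]

[6, 10, 16, 16, 25, 28]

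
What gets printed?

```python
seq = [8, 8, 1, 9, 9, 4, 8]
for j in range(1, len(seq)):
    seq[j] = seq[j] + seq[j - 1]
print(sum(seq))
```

j=1: seq[1] = 8+8 = 16 → [8, 16, 1, 9, 9, 4, 8]
j=2: seq[2] = 1+16 = 17 → [8, 16, 17, 9, 9, 4, 8]
j=3: seq[3] = 9+17 = 26 → [8, 16, 17, 26, 9, 4, 8]
j=4: seq[4] = 9+26 = 35 → [8, 16, 17, 26, 35, 4, 8]
j=5: seq[5] = 4+35 = 39 → [8, 16, 17, 26, 35, 39, 8]
j=6: seq[6] = 8+39 = 47 → [8, 16, 17, 26, 35, 39, 47]
sum = 188

188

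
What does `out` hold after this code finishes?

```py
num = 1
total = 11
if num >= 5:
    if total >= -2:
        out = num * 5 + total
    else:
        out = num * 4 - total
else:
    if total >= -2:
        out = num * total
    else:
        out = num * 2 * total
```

11

num=1, total=11
num >= 5 is False; total >= -2 is True
→ out = num * total = 11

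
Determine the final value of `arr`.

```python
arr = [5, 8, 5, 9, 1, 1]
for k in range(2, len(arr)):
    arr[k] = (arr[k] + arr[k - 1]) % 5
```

k=2: arr[2] = (5+8)%5 = 3 → [5, 8, 3, 9, 1, 1]
k=3: arr[3] = (9+3)%5 = 2 → [5, 8, 3, 2, 1, 1]
k=4: arr[4] = (1+2)%5 = 3 → [5, 8, 3, 2, 3, 1]
k=5: arr[5] = (1+3)%5 = 4 → [5, 8, 3, 2, 3, 4]

[5, 8, 3, 2, 3, 4]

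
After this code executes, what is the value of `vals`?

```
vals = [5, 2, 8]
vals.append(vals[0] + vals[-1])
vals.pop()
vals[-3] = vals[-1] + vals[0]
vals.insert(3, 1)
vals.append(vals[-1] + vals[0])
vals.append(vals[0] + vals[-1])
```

append vals[0]+vals[-1] = 5+8 = 13 → [5, 2, 8, 13]
pop() removes 13 → [5, 2, 8]
vals[-3] = vals[-1]+vals[0] = 8+5 = 13 → [13, 2, 8]
insert 1 at 3 → [13, 2, 8, 1]
append vals[-1]+vals[0] = 1+13 = 14 → [13, 2, 8, 1, 14]
append vals[0]+vals[-1] = 13+14 = 27 → [13, 2, 8, 1, 14, 27]

[13, 2, 8, 1, 14, 27]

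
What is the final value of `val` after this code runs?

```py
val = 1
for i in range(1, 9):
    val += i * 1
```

i=1: val = 1+1*1 = 2
i=2: val = 2+2*1 = 4
i=3: val = 4+3*1 = 7
i=4: val = 7+4*1 = 11
i=5: val = 11+5*1 = 16
i=6: val = 16+6*1 = 22
i=7: val = 22+7*1 = 29
i=8: val = 29+8*1 = 37

37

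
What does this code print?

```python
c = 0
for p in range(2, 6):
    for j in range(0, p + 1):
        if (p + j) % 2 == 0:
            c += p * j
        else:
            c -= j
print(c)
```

72

p=2,j=0: even sum, c = 0+0 = 0
p=2,j=1: odd sum, c = 0-1 = -1
p=2,j=2: even sum, c = (-1)+4 = 3
p=3,j=0: odd sum, c = 3-0 = 3
p=3,j=1: even sum, c = 3+3 = 6
p=3,j=2: odd sum, c = 6-2 = 4
p=3,j=3: even sum, c = 4+9 = 13
p=4,j=0: even sum, c = 13+0 = 13
p=4,j=1: odd sum, c = 13-1 = 12
p=4,j=2: even sum, c = 12+8 = 20
p=4,j=3: odd sum, c = 20-3 = 17
p=4,j=4: even sum, c = 17+16 = 33
p=5,j=0: odd sum, c = 33-0 = 33
p=5,j=1: even sum, c = 33+5 = 38
p=5,j=2: odd sum, c = 38-2 = 36
p=5,j=3: even sum, c = 36+15 = 51
p=5,j=4: odd sum, c = 51-4 = 47
p=5,j=5: even sum, c = 47+25 = 72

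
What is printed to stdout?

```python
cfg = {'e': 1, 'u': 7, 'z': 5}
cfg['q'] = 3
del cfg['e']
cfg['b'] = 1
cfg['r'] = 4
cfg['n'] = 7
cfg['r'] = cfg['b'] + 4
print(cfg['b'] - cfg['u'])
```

-6

cfg['q'] = 3 → {'e': 1, 'u': 7, 'z': 5, 'q': 3}
del 'e' → {'u': 7, 'z': 5, 'q': 3}
cfg['b'] = 1 → {'u': 7, 'z': 5, 'q': 3, 'b': 1}
cfg['r'] = 4 → {'u': 7, 'z': 5, 'q': 3, 'b': 1, 'r': 4}
cfg['n'] = 7 → {'u': 7, 'z': 5, 'q': 3, 'b': 1, 'r': 4, 'n': 7}
cfg['r'] = cfg['b']+4 = 5 → {'u': 7, 'z': 5, 'q': 3, 'b': 1, 'r': 5, 'n': 7}
cfg['b']-cfg['u'] = 1-7 = -6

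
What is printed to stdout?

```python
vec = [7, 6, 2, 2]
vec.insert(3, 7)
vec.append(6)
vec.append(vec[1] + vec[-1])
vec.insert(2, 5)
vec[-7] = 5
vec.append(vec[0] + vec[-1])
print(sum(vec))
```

insert 7 at 3 → [7, 6, 2, 7, 2]
append 6 → [7, 6, 2, 7, 2, 6]
append vec[1]+vec[-1] = 6+6 = 12 → [7, 6, 2, 7, 2, 6, 12]
insert 5 at 2 → [7, 6, 5, 2, 7, 2, 6, 12]
vec[-7] = 5 → [7, 5, 5, 2, 7, 2, 6, 12]
append vec[0]+vec[-1] = 7+12 = 19 → [7, 5, 5, 2, 7, 2, 6, 12, 19]
sum = 65

65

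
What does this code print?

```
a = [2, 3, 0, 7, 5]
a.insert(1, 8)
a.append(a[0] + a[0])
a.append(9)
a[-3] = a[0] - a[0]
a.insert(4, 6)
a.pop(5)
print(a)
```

insert 8 at 1 → [2, 8, 3, 0, 7, 5]
append a[0]+a[0] = 2+2 = 4 → [2, 8, 3, 0, 7, 5, 4]
append 9 → [2, 8, 3, 0, 7, 5, 4, 9]
a[-3] = a[0]-a[0] = 2-2 = 0 → [2, 8, 3, 0, 7, 0, 4, 9]
insert 6 at 4 → [2, 8, 3, 0, 6, 7, 0, 4, 9]
pop(5) removes 7 → [2, 8, 3, 0, 6, 0, 4, 9]

[2, 8, 3, 0, 6, 0, 4, 9]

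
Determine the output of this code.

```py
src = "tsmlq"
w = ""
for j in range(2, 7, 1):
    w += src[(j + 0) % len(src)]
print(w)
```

j=2: add src[2]='m' → 'm'
j=3: add src[3]='l' → 'ml'
j=4: add src[4]='q' → 'mlq'
j=5: add src[0]='t' → 'mlqt'
j=6: add src[1]='s' → 'mlqts'

mlqts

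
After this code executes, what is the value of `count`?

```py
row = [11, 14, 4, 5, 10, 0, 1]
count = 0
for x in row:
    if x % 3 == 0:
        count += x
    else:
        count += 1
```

6

x=11: not %3==0, count = 0+1 = 1
x=14: not %3==0, count = 1+1 = 2
x=4: not %3==0, count = 2+1 = 3
x=5: not %3==0, count = 3+1 = 4
x=10: not %3==0, count = 4+1 = 5
x=0: %3==0, count = 5+0 = 5
x=1: not %3==0, count = 5+1 = 6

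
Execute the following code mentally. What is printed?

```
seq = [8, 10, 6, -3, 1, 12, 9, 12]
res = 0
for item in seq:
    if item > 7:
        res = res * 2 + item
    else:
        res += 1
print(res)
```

310

item=8: >7, res = 0*2+8 = 8
item=10: >7, res = 8*2+10 = 26
item=6: not >7, res = 26+1 = 27
item=-3: not >7, res = 27+1 = 28
item=1: not >7, res = 28+1 = 29
item=12: >7, res = 29*2+12 = 70
item=9: >7, res = 70*2+9 = 149
item=12: >7, res = 149*2+12 = 310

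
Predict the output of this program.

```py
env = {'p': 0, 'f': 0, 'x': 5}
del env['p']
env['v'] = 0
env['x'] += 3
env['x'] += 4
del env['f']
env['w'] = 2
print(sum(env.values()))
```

del 'p' → {'f': 0, 'x': 5}
env['v'] = 0 → {'f': 0, 'x': 5, 'v': 0}
env['x'] = 5+3 = 8 → {'f': 0, 'x': 8, 'v': 0}
env['x'] = 8+4 = 12 → {'f': 0, 'x': 12, 'v': 0}
del 'f' → {'x': 12, 'v': 0}
env['w'] = 2 → {'x': 12, 'v': 0, 'w': 2}
sum of values = 14

14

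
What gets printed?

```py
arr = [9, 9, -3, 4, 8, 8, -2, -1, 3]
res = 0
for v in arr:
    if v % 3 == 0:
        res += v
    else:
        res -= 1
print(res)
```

13

v=9: %3==0, res = 0+9 = 9
v=9: %3==0, res = 9+9 = 18
v=-3: %3==0, res = 18+(-3) = 15
v=4: not %3==0, res = 15-1 = 14
v=8: not %3==0, res = 14-1 = 13
v=8: not %3==0, res = 13-1 = 12
v=-2: not %3==0, res = 12-1 = 11
v=-1: not %3==0, res = 11-1 = 10
v=3: %3==0, res = 10+3 = 13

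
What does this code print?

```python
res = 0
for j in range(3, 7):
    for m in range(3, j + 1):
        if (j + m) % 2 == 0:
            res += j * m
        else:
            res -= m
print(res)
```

110

j=3,m=3: even sum, res = 0+9 = 9
j=4,m=3: odd sum, res = 9-3 = 6
j=4,m=4: even sum, res = 6+16 = 22
j=5,m=3: even sum, res = 22+15 = 37
j=5,m=4: odd sum, res = 37-4 = 33
j=5,m=5: even sum, res = 33+25 = 58
j=6,m=3: odd sum, res = 58-3 = 55
j=6,m=4: even sum, res = 55+24 = 79
j=6,m=5: odd sum, res = 79-5 = 74
j=6,m=6: even sum, res = 74+36 = 110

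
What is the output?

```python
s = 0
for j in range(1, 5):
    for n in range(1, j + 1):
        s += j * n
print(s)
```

65

j=1,n=1: s = 0+1 = 1
j=2,n=1: s = 1+2 = 3
j=2,n=2: s = 3+4 = 7
j=3,n=1: s = 7+3 = 10
j=3,n=2: s = 10+6 = 16
j=3,n=3: s = 16+9 = 25
j=4,n=1: s = 25+4 = 29
j=4,n=2: s = 29+8 = 37
j=4,n=3: s = 37+12 = 49
j=4,n=4: s = 49+16 = 65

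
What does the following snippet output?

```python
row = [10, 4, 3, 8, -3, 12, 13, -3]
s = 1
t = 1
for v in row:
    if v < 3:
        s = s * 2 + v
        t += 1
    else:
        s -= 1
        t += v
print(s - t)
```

-78

v=10: not <3, s = 1-1 = 0; t=11
v=4: not <3, s = 0-1 = -1; t=15
v=3: not <3, s = (-1)-1 = -2; t=18
v=8: not <3, s = (-2)-1 = -3; t=26
v=-3: <3, s = (-3)*2+(-3) = -9; t=27
v=12: not <3, s = (-9)-1 = -10; t=39
v=13: not <3, s = (-10)-1 = -11; t=52
v=-3: <3, s = (-11)*2+(-3) = -25; t=53
s-t = (-25)-53 = -78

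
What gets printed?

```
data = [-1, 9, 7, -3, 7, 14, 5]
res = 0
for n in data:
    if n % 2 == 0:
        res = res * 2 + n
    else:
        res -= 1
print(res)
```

3

n=-1: not even, res = 0-1 = -1
n=9: not even, res = (-1)-1 = -2
n=7: not even, res = (-2)-1 = -3
n=-3: not even, res = (-3)-1 = -4
n=7: not even, res = (-4)-1 = -5
n=14: even, res = (-5)*2+14 = 4
n=5: not even, res = 4-1 = 3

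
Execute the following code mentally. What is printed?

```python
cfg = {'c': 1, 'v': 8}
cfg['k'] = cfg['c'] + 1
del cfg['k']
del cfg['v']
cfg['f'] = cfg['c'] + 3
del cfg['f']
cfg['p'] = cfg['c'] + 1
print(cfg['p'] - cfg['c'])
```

1

cfg['k'] = cfg['c']+1 = 2 → {'c': 1, 'v': 8, 'k': 2}
del 'k' → {'c': 1, 'v': 8}
del 'v' → {'c': 1}
cfg['f'] = cfg['c']+3 = 4 → {'c': 1, 'f': 4}
del 'f' → {'c': 1}
cfg['p'] = cfg['c']+1 = 2 → {'c': 1, 'p': 2}
cfg['p']-cfg['c'] = 2-1 = 1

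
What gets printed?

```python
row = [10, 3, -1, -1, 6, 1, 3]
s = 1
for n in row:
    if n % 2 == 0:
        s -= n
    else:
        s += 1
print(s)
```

-10

n=10: even, s = 1-10 = -9
n=3: not even, s = (-9)+1 = -8
n=-1: not even, s = (-8)+1 = -7
n=-1: not even, s = (-7)+1 = -6
n=6: even, s = (-6)-6 = -12
n=1: not even, s = (-12)+1 = -11
n=3: not even, s = (-11)+1 = -10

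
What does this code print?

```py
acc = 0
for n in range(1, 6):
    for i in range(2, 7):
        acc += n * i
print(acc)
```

300

n=1,i=2: acc = 0+2 = 2
n=1,i=3: acc = 2+3 = 5
n=1,i=4: acc = 5+4 = 9
n=1,i=5: acc = 9+5 = 14
n=1,i=6: acc = 14+6 = 20
n=2,i=2: acc = 20+4 = 24
n=2,i=3: acc = 24+6 = 30
n=2,i=4: acc = 30+8 = 38
n=2,i=5: acc = 38+10 = 48
n=2,i=6: acc = 48+12 = 60
n=3,i=2: acc = 60+6 = 66
n=3,i=3: acc = 66+9 = 75
n=3,i=4: acc = 75+12 = 87
n=3,i=5: acc = 87+15 = 102
n=3,i=6: acc = 102+18 = 120
n=4,i=2: acc = 120+8 = 128
n=4,i=3: acc = 128+12 = 140
n=4,i=4: acc = 140+16 = 156
n=4,i=5: acc = 156+20 = 176
n=4,i=6: acc = 176+24 = 200
n=5,i=2: acc = 200+10 = 210
n=5,i=3: acc = 210+15 = 225
n=5,i=4: acc = 225+20 = 245
n=5,i=5: acc = 245+25 = 270
n=5,i=6: acc = 270+30 = 300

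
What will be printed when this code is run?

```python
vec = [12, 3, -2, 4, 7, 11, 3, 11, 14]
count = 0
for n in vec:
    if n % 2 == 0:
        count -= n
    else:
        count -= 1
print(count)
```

-33

n=12: even, count = 0-12 = -12
n=3: not even, count = (-12)-1 = -13
n=-2: even, count = (-13)-(-2) = -11
n=4: even, count = (-11)-4 = -15
n=7: not even, count = (-15)-1 = -16
n=11: not even, count = (-16)-1 = -17
n=3: not even, count = (-17)-1 = -18
n=11: not even, count = (-18)-1 = -19
n=14: even, count = (-19)-14 = -33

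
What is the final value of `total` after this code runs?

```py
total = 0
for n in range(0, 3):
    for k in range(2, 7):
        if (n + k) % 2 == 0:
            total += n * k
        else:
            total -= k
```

4

n=0,k=2: even sum, total = 0+0 = 0
n=0,k=3: odd sum, total = 0-3 = -3
n=0,k=4: even sum, total = (-3)+0 = -3
n=0,k=5: odd sum, total = (-3)-5 = -8
n=0,k=6: even sum, total = (-8)+0 = -8
n=1,k=2: odd sum, total = (-8)-2 = -10
n=1,k=3: even sum, total = (-10)+3 = -7
n=1,k=4: odd sum, total = (-7)-4 = -11
n=1,k=5: even sum, total = (-11)+5 = -6
n=1,k=6: odd sum, total = (-6)-6 = -12
n=2,k=2: even sum, total = (-12)+4 = -8
n=2,k=3: odd sum, total = (-8)-3 = -11
n=2,k=4: even sum, total = (-11)+8 = -3
n=2,k=5: odd sum, total = (-3)-5 = -8
n=2,k=6: even sum, total = (-8)+12 = 4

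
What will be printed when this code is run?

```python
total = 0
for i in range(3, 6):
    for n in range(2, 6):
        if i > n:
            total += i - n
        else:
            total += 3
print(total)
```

i=3,n=2: 3>2, total = 0+1 = 1
i=3,n=3: not 3>3, total = 1+3 = 4
i=3,n=4: not 3>4, total = 4+3 = 7
i=3,n=5: not 3>5, total = 7+3 = 10
i=4,n=2: 4>2, total = 10+2 = 12
i=4,n=3: 4>3, total = 12+1 = 13
i=4,n=4: not 4>4, total = 13+3 = 16
i=4,n=5: not 4>5, total = 16+3 = 19
i=5,n=2: 5>2, total = 19+3 = 22
i=5,n=3: 5>3, total = 22+2 = 24
i=5,n=4: 5>4, total = 24+1 = 25
i=5,n=5: not 5>5, total = 25+3 = 28

28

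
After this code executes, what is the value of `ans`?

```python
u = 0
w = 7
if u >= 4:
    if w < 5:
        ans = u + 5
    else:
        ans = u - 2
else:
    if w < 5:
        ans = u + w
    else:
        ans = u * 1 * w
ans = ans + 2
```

2

u=0, w=7
u >= 4 is False; w < 5 is False
→ ans = u * 1 * w = 0
ans = 0+2 = 2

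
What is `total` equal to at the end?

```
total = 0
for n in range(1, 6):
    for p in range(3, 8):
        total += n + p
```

n=1,p=3: total = 0+4 = 4
n=1,p=4: total = 4+5 = 9
n=1,p=5: total = 9+6 = 15
n=1,p=6: total = 15+7 = 22
n=1,p=7: total = 22+8 = 30
n=2,p=3: total = 30+5 = 35
n=2,p=4: total = 35+6 = 41
n=2,p=5: total = 41+7 = 48
n=2,p=6: total = 48+8 = 56
n=2,p=7: total = 56+9 = 65
n=3,p=3: total = 65+6 = 71
n=3,p=4: total = 71+7 = 78
n=3,p=5: total = 78+8 = 86
n=3,p=6: total = 86+9 = 95
n=3,p=7: total = 95+10 = 105
n=4,p=3: total = 105+7 = 112
n=4,p=4: total = 112+8 = 120
n=4,p=5: total = 120+9 = 129
n=4,p=6: total = 129+10 = 139
n=4,p=7: total = 139+11 = 150
n=5,p=3: total = 150+8 = 158
n=5,p=4: total = 158+9 = 167
n=5,p=5: total = 167+10 = 177
n=5,p=6: total = 177+11 = 188
n=5,p=7: total = 188+12 = 200

200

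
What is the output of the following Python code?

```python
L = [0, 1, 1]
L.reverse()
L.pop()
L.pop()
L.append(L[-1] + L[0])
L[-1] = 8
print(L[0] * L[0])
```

reverse → [1, 1, 0]
pop() removes 0 → [1, 1]
pop() removes 1 → [1]
append L[-1]+L[0] = 1+1 = 2 → [1, 2]
L[-1] = 8 → [1, 8]
L[0]*L[0] = 1*1 = 1

1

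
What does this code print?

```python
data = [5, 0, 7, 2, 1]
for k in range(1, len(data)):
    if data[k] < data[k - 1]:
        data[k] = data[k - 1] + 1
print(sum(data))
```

35

k=1: 0<5, data[1] = 5+1 = 6 → [5, 6, 7, 2, 1]
k=2: 7>=6, unchanged → [5, 6, 7, 2, 1]
k=3: 2<7, data[3] = 7+1 = 8 → [5, 6, 7, 8, 1]
k=4: 1<8, data[4] = 8+1 = 9 → [5, 6, 7, 8, 9]
sum = 35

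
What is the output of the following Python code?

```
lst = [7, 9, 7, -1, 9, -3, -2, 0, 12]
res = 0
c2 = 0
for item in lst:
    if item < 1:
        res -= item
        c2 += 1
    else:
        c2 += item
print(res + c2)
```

54

item=7: not <1; c2=7
item=9: not <1; c2=16
item=7: not <1; c2=23
item=-1: <1, res = 0-(-1) = 1; c2=24
item=9: not <1; c2=33
item=-3: <1, res = 1-(-3) = 4; c2=34
item=-2: <1, res = 4-(-2) = 6; c2=35
item=0: <1, res = 6-0 = 6; c2=36
item=12: not <1; c2=48
res+c2 = 6+48 = 54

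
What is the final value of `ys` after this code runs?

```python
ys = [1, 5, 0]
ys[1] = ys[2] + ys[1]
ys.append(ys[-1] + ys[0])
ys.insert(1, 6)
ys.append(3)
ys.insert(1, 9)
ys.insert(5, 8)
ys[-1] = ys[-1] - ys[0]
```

ys[1] = ys[2]+ys[1] = 0+5 = 5 → [1, 5, 0]
append ys[-1]+ys[0] = 0+1 = 1 → [1, 5, 0, 1]
insert 6 at 1 → [1, 6, 5, 0, 1]
append 3 → [1, 6, 5, 0, 1, 3]
insert 9 at 1 → [1, 9, 6, 5, 0, 1, 3]
insert 8 at 5 → [1, 9, 6, 5, 0, 8, 1, 3]
ys[-1] = ys[-1]-ys[0] = 3-1 = 2 → [1, 9, 6, 5, 0, 8, 1, 2]

[1, 9, 6, 5, 0, 8, 1, 2]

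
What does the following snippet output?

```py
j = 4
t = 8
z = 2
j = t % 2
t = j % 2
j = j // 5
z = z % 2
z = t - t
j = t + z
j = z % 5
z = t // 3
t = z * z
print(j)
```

j = 8%2 = 0
t = 0%2 = 0
j = 0//5 = 0
z = 2%2 = 0
z = 0-0 = 0
j = 0+0 = 0
j = 0%5 = 0
z = 0//3 = 0
t = 0*0 = 0

0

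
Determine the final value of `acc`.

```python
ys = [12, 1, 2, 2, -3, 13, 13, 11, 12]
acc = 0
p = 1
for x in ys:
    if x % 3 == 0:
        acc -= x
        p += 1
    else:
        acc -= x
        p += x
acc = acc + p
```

x=12: %3==0, acc = 0-12 = -12; p=2
x=1: not %3==0, acc = (-12)-1 = -13; p=3
x=2: not %3==0, acc = (-13)-2 = -15; p=5
x=2: not %3==0, acc = (-15)-2 = -17; p=7
x=-3: %3==0, acc = (-17)-(-3) = -14; p=8
x=13: not %3==0, acc = (-14)-13 = -27; p=21
x=13: not %3==0, acc = (-27)-13 = -40; p=34
x=11: not %3==0, acc = (-40)-11 = -51; p=45
x=12: %3==0, acc = (-51)-12 = -63; p=46
acc+p = (-63)+46 = -17

-17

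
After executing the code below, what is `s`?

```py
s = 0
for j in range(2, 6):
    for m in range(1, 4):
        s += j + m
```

66

j=2,m=1: s = 0+3 = 3
j=2,m=2: s = 3+4 = 7
j=2,m=3: s = 7+5 = 12
j=3,m=1: s = 12+4 = 16
j=3,m=2: s = 16+5 = 21
j=3,m=3: s = 21+6 = 27
j=4,m=1: s = 27+5 = 32
j=4,m=2: s = 32+6 = 38
j=4,m=3: s = 38+7 = 45
j=5,m=1: s = 45+6 = 51
j=5,m=2: s = 51+7 = 58
j=5,m=3: s = 58+8 = 66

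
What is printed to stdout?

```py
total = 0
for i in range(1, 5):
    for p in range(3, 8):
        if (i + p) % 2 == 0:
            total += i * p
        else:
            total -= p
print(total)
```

i=1,p=3: even sum, total = 0+3 = 3
i=1,p=4: odd sum, total = 3-4 = -1
i=1,p=5: even sum, total = (-1)+5 = 4
i=1,p=6: odd sum, total = 4-6 = -2
i=1,p=7: even sum, total = (-2)+7 = 5
i=2,p=3: odd sum, total = 5-3 = 2
i=2,p=4: even sum, total = 2+8 = 10
i=2,p=5: odd sum, total = 10-5 = 5
i=2,p=6: even sum, total = 5+12 = 17
i=2,p=7: odd sum, total = 17-7 = 10
i=3,p=3: even sum, total = 10+9 = 19
i=3,p=4: odd sum, total = 19-4 = 15
i=3,p=5: even sum, total = 15+15 = 30
i=3,p=6: odd sum, total = 30-6 = 24
i=3,p=7: even sum, total = 24+21 = 45
i=4,p=3: odd sum, total = 45-3 = 42
i=4,p=4: even sum, total = 42+16 = 58
i=4,p=5: odd sum, total = 58-5 = 53
i=4,p=6: even sum, total = 53+24 = 77
i=4,p=7: odd sum, total = 77-7 = 70

70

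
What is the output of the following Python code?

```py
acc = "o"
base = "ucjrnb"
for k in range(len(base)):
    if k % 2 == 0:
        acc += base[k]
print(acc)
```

oujn

k=0: add 'u' → 'ou'
k=1: skip
k=2: add 'j' → 'ouj'
k=3: skip
k=4: add 'n' → 'oujn'
k=5: skip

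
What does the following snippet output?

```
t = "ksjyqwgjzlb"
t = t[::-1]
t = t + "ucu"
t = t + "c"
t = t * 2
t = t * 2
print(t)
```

blzjgwqyjskucucblzjgwqyjskucucblzjgwqyjskucucblzjgwqyjskucuc

reverse → 'blzjgwqyjsk'
+ 'ucu' → 'blzjgwqyjskucu'
+ 'c' → 'blzjgwqyjskucuc'
repeat ×2 → 'blzjgwqyjskucucblzjgwqyjskucuc'
repeat ×2 → 'blzjgwqyjskucucblzjgwqyjskucucblzjgwqyjskucucblzjgwqyjskucuc'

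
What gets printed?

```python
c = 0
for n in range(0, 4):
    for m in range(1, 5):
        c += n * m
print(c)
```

n=0,m=1: c = 0+0 = 0
n=0,m=2: c = 0+0 = 0
n=0,m=3: c = 0+0 = 0
n=0,m=4: c = 0+0 = 0
n=1,m=1: c = 0+1 = 1
n=1,m=2: c = 1+2 = 3
n=1,m=3: c = 3+3 = 6
n=1,m=4: c = 6+4 = 10
n=2,m=1: c = 10+2 = 12
n=2,m=2: c = 12+4 = 16
n=2,m=3: c = 16+6 = 22
n=2,m=4: c = 22+8 = 30
n=3,m=1: c = 30+3 = 33
n=3,m=2: c = 33+6 = 39
n=3,m=3: c = 39+9 = 48
n=3,m=4: c = 48+12 = 60

60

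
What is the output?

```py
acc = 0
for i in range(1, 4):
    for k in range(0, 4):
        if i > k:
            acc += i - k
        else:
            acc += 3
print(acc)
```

28

i=1,k=0: 1>0, acc = 0+1 = 1
i=1,k=1: not 1>1, acc = 1+3 = 4
i=1,k=2: not 1>2, acc = 4+3 = 7
i=1,k=3: not 1>3, acc = 7+3 = 10
i=2,k=0: 2>0, acc = 10+2 = 12
i=2,k=1: 2>1, acc = 12+1 = 13
i=2,k=2: not 2>2, acc = 13+3 = 16
i=2,k=3: not 2>3, acc = 16+3 = 19
i=3,k=0: 3>0, acc = 19+3 = 22
i=3,k=1: 3>1, acc = 22+2 = 24
i=3,k=2: 3>2, acc = 24+1 = 25
i=3,k=3: not 3>3, acc = 25+3 = 28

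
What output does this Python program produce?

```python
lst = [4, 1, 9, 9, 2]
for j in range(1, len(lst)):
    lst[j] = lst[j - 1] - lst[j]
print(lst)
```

[4, 3, -6, -15, -17]

j=1: lst[1] = 4-1 = 3 → [4, 3, 9, 9, 2]
j=2: lst[2] = 3-9 = -6 → [4, 3, -6, 9, 2]
j=3: lst[3] = (-6)-9 = -15 → [4, 3, -6, -15, 2]
j=4: lst[4] = (-15)-2 = -17 → [4, 3, -6, -15, -17]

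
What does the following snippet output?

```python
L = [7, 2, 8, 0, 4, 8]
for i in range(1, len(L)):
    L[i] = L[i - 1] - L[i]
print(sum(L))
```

-16

i=1: L[1] = 7-2 = 5 → [7, 5, 8, 0, 4, 8]
i=2: L[2] = 5-8 = -3 → [7, 5, -3, 0, 4, 8]
i=3: L[3] = (-3)-0 = -3 → [7, 5, -3, -3, 4, 8]
i=4: L[4] = (-3)-4 = -7 → [7, 5, -3, -3, -7, 8]
i=5: L[5] = (-7)-8 = -15 → [7, 5, -3, -3, -7, -15]
sum = -16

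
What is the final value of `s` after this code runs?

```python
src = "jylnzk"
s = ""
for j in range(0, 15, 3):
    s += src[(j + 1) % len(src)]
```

j=0: add src[1]='y' → 'y'
j=3: add src[4]='z' → 'yz'
j=6: add src[1]='y' → 'yzy'
j=9: add src[4]='z' → 'yzyz'
j=12: add src[1]='y' → 'yzyzy'

'yzyzy'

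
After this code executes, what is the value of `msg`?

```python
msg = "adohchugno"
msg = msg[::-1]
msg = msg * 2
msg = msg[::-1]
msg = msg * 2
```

'adohchugnoadohchugnoadohchugnoadohchugno'

reverse → 'onguhchoda'
repeat ×2 → 'onguhchodaonguhchoda'
reverse → 'adohchugnoadohchugno'
repeat ×2 → 'adohchugnoadohchugnoadohchugnoadohchugno'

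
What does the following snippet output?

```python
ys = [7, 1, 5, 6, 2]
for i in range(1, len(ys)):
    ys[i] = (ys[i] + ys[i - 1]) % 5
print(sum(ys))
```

i=1: ys[1] = (1+7)%5 = 3 → [7, 3, 5, 6, 2]
i=2: ys[2] = (5+3)%5 = 3 → [7, 3, 3, 6, 2]
i=3: ys[3] = (6+3)%5 = 4 → [7, 3, 3, 4, 2]
i=4: ys[4] = (2+4)%5 = 1 → [7, 3, 3, 4, 1]
sum = 18

18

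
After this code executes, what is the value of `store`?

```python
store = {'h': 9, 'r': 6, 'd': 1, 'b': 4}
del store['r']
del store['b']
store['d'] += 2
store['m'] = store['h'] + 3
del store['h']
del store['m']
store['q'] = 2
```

{'d': 3, 'q': 2}

del 'r' → {'h': 9, 'd': 1, 'b': 4}
del 'b' → {'h': 9, 'd': 1}
store['d'] = 1+2 = 3 → {'h': 9, 'd': 3}
store['m'] = store['h']+3 = 12 → {'h': 9, 'd': 3, 'm': 12}
del 'h' → {'d': 3, 'm': 12}
del 'm' → {'d': 3}
store['q'] = 2 → {'d': 3, 'q': 2}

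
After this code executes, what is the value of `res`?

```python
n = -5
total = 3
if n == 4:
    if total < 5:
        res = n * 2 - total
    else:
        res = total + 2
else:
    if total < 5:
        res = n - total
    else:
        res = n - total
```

n=-5, total=3
n == 4 is False; total < 5 is True
→ res = n - total = -8

-8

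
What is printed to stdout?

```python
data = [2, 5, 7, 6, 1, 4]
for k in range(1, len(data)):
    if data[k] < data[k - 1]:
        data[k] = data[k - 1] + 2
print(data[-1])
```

k=1: 5>=2, unchanged → [2, 5, 7, 6, 1, 4]
k=2: 7>=5, unchanged → [2, 5, 7, 6, 1, 4]
k=3: 6<7, data[3] = 7+2 = 9 → [2, 5, 7, 9, 1, 4]
k=4: 1<9, data[4] = 9+2 = 11 → [2, 5, 7, 9, 11, 4]
k=5: 4<11, data[5] = 11+2 = 13 → [2, 5, 7, 9, 11, 13]

13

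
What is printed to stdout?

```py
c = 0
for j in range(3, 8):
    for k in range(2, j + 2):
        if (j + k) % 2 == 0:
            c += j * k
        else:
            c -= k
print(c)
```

189

j=3,k=2: odd sum, c = 0-2 = -2
j=3,k=3: even sum, c = (-2)+9 = 7
j=3,k=4: odd sum, c = 7-4 = 3
j=4,k=2: even sum, c = 3+8 = 11
j=4,k=3: odd sum, c = 11-3 = 8
j=4,k=4: even sum, c = 8+16 = 24
j=4,k=5: odd sum, c = 24-5 = 19
j=5,k=2: odd sum, c = 19-2 = 17
j=5,k=3: even sum, c = 17+15 = 32
j=5,k=4: odd sum, c = 32-4 = 28
j=5,k=5: even sum, c = 28+25 = 53
j=5,k=6: odd sum, c = 53-6 = 47
j=6,k=2: even sum, c = 47+12 = 59
j=6,k=3: odd sum, c = 59-3 = 56
j=6,k=4: even sum, c = 56+24 = 80
j=6,k=5: odd sum, c = 80-5 = 75
j=6,k=6: even sum, c = 75+36 = 111
j=6,k=7: odd sum, c = 111-7 = 104
j=7,k=2: odd sum, c = 104-2 = 102
j=7,k=3: even sum, c = 102+21 = 123
j=7,k=4: odd sum, c = 123-4 = 119
j=7,k=5: even sum, c = 119+35 = 154
j=7,k=6: odd sum, c = 154-6 = 148
j=7,k=7: even sum, c = 148+49 = 197
j=7,k=8: odd sum, c = 197-8 = 189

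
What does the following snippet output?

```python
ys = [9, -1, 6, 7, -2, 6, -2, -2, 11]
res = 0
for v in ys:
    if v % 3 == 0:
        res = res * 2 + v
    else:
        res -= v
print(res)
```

v=9: %3==0, res = 0*2+9 = 9
v=-1: not %3==0, res = 9-(-1) = 10
v=6: %3==0, res = 10*2+6 = 26
v=7: not %3==0, res = 26-7 = 19
v=-2: not %3==0, res = 19-(-2) = 21
v=6: %3==0, res = 21*2+6 = 48
v=-2: not %3==0, res = 48-(-2) = 50
v=-2: not %3==0, res = 50-(-2) = 52
v=11: not %3==0, res = 52-11 = 41

41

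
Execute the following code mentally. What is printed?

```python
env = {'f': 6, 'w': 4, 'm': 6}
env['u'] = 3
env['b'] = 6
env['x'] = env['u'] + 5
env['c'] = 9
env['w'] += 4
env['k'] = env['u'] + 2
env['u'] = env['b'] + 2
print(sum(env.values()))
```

env['u'] = 3 → {'f': 6, 'w': 4, 'm': 6, 'u': 3}
env['b'] = 6 → {'f': 6, 'w': 4, 'm': 6, 'u': 3, 'b': 6}
env['x'] = env['u']+5 = 8 → {'f': 6, 'w': 4, 'm': 6, 'u': 3, 'b': 6, 'x': 8}
env['c'] = 9 → {'f': 6, 'w': 4, 'm': 6, 'u': 3, 'b': 6, 'x': 8, 'c': 9}
env['w'] = 4+4 = 8 → {'f': 6, 'w': 8, 'm': 6, 'u': 3, 'b': 6, 'x': 8, 'c': 9}
env['k'] = env['u']+2 = 5 → {'f': 6, 'w': 8, 'm': 6, 'u': 3, 'b': 6, 'x': 8, 'c': 9, 'k': 5}
env['u'] = env['b']+2 = 8 → {'f': 6, 'w': 8, 'm': 6, 'u': 8, 'b': 6, 'x': 8, 'c': 9, 'k': 5}
sum of values = 56

56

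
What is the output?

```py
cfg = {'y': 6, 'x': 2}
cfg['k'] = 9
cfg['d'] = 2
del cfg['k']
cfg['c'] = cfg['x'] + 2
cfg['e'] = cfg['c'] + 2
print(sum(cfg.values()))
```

cfg['k'] = 9 → {'y': 6, 'x': 2, 'k': 9}
cfg['d'] = 2 → {'y': 6, 'x': 2, 'k': 9, 'd': 2}
del 'k' → {'y': 6, 'x': 2, 'd': 2}
cfg['c'] = cfg['x']+2 = 4 → {'y': 6, 'x': 2, 'd': 2, 'c': 4}
cfg['e'] = cfg['c']+2 = 6 → {'y': 6, 'x': 2, 'd': 2, 'c': 4, 'e': 6}
sum of values = 20

20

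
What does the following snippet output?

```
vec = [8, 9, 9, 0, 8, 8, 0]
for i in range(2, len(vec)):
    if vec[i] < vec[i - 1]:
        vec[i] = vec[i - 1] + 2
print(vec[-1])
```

17

i=2: 9>=9, unchanged → [8, 9, 9, 0, 8, 8, 0]
i=3: 0<9, vec[3] = 9+2 = 11 → [8, 9, 9, 11, 8, 8, 0]
i=4: 8<11, vec[4] = 11+2 = 13 → [8, 9, 9, 11, 13, 8, 0]
i=5: 8<13, vec[5] = 13+2 = 15 → [8, 9, 9, 11, 13, 15, 0]
i=6: 0<15, vec[6] = 15+2 = 17 → [8, 9, 9, 11, 13, 15, 17]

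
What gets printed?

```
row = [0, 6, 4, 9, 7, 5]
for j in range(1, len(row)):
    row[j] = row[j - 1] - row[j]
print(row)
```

j=1: row[1] = 0-6 = -6 → [0, -6, 4, 9, 7, 5]
j=2: row[2] = (-6)-4 = -10 → [0, -6, -10, 9, 7, 5]
j=3: row[3] = (-10)-9 = -19 → [0, -6, -10, -19, 7, 5]
j=4: row[4] = (-19)-7 = -26 → [0, -6, -10, -19, -26, 5]
j=5: row[5] = (-26)-5 = -31 → [0, -6, -10, -19, -26, -31]

[0, -6, -10, -19, -26, -31]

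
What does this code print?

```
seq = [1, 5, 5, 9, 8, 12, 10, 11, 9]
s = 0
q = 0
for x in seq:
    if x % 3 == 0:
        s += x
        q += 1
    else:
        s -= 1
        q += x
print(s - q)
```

-19

x=1: not %3==0, s = 0-1 = -1; q=1
x=5: not %3==0, s = (-1)-1 = -2; q=6
x=5: not %3==0, s = (-2)-1 = -3; q=11
x=9: %3==0, s = (-3)+9 = 6; q=12
x=8: not %3==0, s = 6-1 = 5; q=20
x=12: %3==0, s = 5+12 = 17; q=21
x=10: not %3==0, s = 17-1 = 16; q=31
x=11: not %3==0, s = 16-1 = 15; q=42
x=9: %3==0, s = 15+9 = 24; q=43
s-q = 24-43 = -19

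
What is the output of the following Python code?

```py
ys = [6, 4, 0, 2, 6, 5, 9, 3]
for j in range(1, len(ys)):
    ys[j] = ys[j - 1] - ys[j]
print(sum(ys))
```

j=1: ys[1] = 6-4 = 2 → [6, 2, 0, 2, 6, 5, 9, 3]
j=2: ys[2] = 2-0 = 2 → [6, 2, 2, 2, 6, 5, 9, 3]
j=3: ys[3] = 2-2 = 0 → [6, 2, 2, 0, 6, 5, 9, 3]
j=4: ys[4] = 0-6 = -6 → [6, 2, 2, 0, -6, 5, 9, 3]
j=5: ys[5] = (-6)-5 = -11 → [6, 2, 2, 0, -6, -11, 9, 3]
j=6: ys[6] = (-11)-9 = -20 → [6, 2, 2, 0, -6, -11, -20, 3]
j=7: ys[7] = (-20)-3 = -23 → [6, 2, 2, 0, -6, -11, -20, -23]
sum = -50

-50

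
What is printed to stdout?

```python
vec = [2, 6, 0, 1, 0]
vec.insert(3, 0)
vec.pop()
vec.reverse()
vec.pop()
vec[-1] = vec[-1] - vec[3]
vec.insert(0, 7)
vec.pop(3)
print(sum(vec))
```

insert 0 at 3 → [2, 6, 0, 0, 1, 0]
pop() removes 0 → [2, 6, 0, 0, 1]
reverse → [1, 0, 0, 6, 2]
pop() removes 2 → [1, 0, 0, 6]
vec[-1] = vec[-1]-vec[3] = 6-6 = 0 → [1, 0, 0, 0]
insert 7 at 0 → [7, 1, 0, 0, 0]
pop(3) removes 0 → [7, 1, 0, 0]
sum = 8

8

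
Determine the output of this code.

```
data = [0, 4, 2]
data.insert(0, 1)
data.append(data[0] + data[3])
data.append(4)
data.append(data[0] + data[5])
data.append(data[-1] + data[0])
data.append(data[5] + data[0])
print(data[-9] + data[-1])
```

6

insert 1 at 0 → [1, 0, 4, 2]
append data[0]+data[3] = 1+2 = 3 → [1, 0, 4, 2, 3]
append 4 → [1, 0, 4, 2, 3, 4]
append data[0]+data[5] = 1+4 = 5 → [1, 0, 4, 2, 3, 4, 5]
append data[-1]+data[0] = 5+1 = 6 → [1, 0, 4, 2, 3, 4, 5, 6]
append data[5]+data[0] = 4+1 = 5 → [1, 0, 4, 2, 3, 4, 5, 6, 5]
data[-9]+data[-1] = 1+5 = 6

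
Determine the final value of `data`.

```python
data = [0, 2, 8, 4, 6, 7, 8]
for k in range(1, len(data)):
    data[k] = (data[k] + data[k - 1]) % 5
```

[0, 2, 0, 4, 0, 2, 0]

k=1: data[1] = (2+0)%5 = 2 → [0, 2, 8, 4, 6, 7, 8]
k=2: data[2] = (8+2)%5 = 0 → [0, 2, 0, 4, 6, 7, 8]
k=3: data[3] = (4+0)%5 = 4 → [0, 2, 0, 4, 6, 7, 8]
k=4: data[4] = (6+4)%5 = 0 → [0, 2, 0, 4, 0, 7, 8]
k=5: data[5] = (7+0)%5 = 2 → [0, 2, 0, 4, 0, 2, 8]
k=6: data[6] = (8+2)%5 = 0 → [0, 2, 0, 4, 0, 2, 0]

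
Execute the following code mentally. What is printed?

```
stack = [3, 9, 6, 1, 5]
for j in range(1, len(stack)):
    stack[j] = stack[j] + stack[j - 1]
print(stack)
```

[3, 12, 18, 19, 24]

j=1: stack[1] = 9+3 = 12 → [3, 12, 6, 1, 5]
j=2: stack[2] = 6+12 = 18 → [3, 12, 18, 1, 5]
j=3: stack[3] = 1+18 = 19 → [3, 12, 18, 19, 5]
j=4: stack[4] = 5+19 = 24 → [3, 12, 18, 19, 24]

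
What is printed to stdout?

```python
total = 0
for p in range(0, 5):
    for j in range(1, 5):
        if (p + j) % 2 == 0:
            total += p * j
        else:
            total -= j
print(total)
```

28

p=0,j=1: odd sum, total = 0-1 = -1
p=0,j=2: even sum, total = (-1)+0 = -1
p=0,j=3: odd sum, total = (-1)-3 = -4
p=0,j=4: even sum, total = (-4)+0 = -4
p=1,j=1: even sum, total = (-4)+1 = -3
p=1,j=2: odd sum, total = (-3)-2 = -5
p=1,j=3: even sum, total = (-5)+3 = -2
p=1,j=4: odd sum, total = (-2)-4 = -6
p=2,j=1: odd sum, total = (-6)-1 = -7
p=2,j=2: even sum, total = (-7)+4 = -3
p=2,j=3: odd sum, total = (-3)-3 = -6
p=2,j=4: even sum, total = (-6)+8 = 2
p=3,j=1: even sum, total = 2+3 = 5
p=3,j=2: odd sum, total = 5-2 = 3
p=3,j=3: even sum, total = 3+9 = 12
p=3,j=4: odd sum, total = 12-4 = 8
p=4,j=1: odd sum, total = 8-1 = 7
p=4,j=2: even sum, total = 7+8 = 15
p=4,j=3: odd sum, total = 15-3 = 12
p=4,j=4: even sum, total = 12+16 = 28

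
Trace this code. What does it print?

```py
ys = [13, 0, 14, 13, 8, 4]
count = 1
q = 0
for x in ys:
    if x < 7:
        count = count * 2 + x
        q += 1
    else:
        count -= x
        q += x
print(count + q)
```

-64

x=13: not <7, count = 1-13 = -12; q=13
x=0: <7, count = (-12)*2+0 = -24; q=14
x=14: not <7, count = (-24)-14 = -38; q=28
x=13: not <7, count = (-38)-13 = -51; q=41
x=8: not <7, count = (-51)-8 = -59; q=49
x=4: <7, count = (-59)*2+4 = -114; q=50
count+q = (-114)+50 = -64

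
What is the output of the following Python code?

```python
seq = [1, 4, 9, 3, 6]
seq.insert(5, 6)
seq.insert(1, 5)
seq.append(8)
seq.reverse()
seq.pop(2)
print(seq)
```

[8, 6, 3, 9, 4, 5, 1]

insert 6 at 5 → [1, 4, 9, 3, 6, 6]
insert 5 at 1 → [1, 5, 4, 9, 3, 6, 6]
append 8 → [1, 5, 4, 9, 3, 6, 6, 8]
reverse → [8, 6, 6, 3, 9, 4, 5, 1]
pop(2) removes 6 → [8, 6, 3, 9, 4, 5, 1]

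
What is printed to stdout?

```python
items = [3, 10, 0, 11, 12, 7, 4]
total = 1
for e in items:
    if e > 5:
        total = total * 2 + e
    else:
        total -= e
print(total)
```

119

e=3: not >5, total = 1-3 = -2
e=10: >5, total = (-2)*2+10 = 6
e=0: not >5, total = 6-0 = 6
e=11: >5, total = 6*2+11 = 23
e=12: >5, total = 23*2+12 = 58
e=7: >5, total = 58*2+7 = 123
e=4: not >5, total = 123-4 = 119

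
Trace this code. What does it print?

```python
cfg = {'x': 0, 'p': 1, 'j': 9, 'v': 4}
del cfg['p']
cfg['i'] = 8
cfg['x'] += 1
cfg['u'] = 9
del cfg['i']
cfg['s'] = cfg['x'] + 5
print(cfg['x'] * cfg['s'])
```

6

del 'p' → {'x': 0, 'j': 9, 'v': 4}
cfg['i'] = 8 → {'x': 0, 'j': 9, 'v': 4, 'i': 8}
cfg['x'] = 0+1 = 1 → {'x': 1, 'j': 9, 'v': 4, 'i': 8}
cfg['u'] = 9 → {'x': 1, 'j': 9, 'v': 4, 'i': 8, 'u': 9}
del 'i' → {'x': 1, 'j': 9, 'v': 4, 'u': 9}
cfg['s'] = cfg['x']+5 = 6 → {'x': 1, 'j': 9, 'v': 4, 'u': 9, 's': 6}
cfg['x']*cfg['s'] = 1*6 = 6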